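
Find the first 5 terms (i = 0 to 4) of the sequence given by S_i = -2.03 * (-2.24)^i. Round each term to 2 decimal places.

This is a geometric sequence.
i=0: S_0 = -2.03 * (-2.24)^0 = -2.03
i=1: S_1 = -2.03 * (-2.24)^1 ≈ 4.55
i=2: S_2 = -2.03 * (-2.24)^2 ≈ -10.19
i=3: S_3 = -2.03 * (-2.24)^3 ≈ 22.82
i=4: S_4 = -2.03 * (-2.24)^4 ≈ -51.11
The first 5 terms are: [-2.03, 4.55, -10.19, 22.82, -51.11]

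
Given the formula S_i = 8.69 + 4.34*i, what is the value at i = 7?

S_7 = 8.69 + 4.34*7 = 8.69 + 30.38 = 39.07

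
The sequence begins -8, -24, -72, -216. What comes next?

Ratios: -24 / -8 = 3.0
This is a geometric sequence with common ratio r = 3.
Next term = -216 * 3 = -648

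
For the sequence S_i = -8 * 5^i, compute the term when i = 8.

S_8 = -8 * 5^8 = -8 * 390625 = -3125000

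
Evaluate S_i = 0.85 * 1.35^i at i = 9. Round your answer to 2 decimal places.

S_9 = 0.85 * 1.35^9 ≈ 0.85 * 14.8937 ≈ 12.66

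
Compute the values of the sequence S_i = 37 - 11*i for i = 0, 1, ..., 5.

This is an arithmetic sequence.
i=0: S_0 = 37 + -11*0 = 37
i=1: S_1 = 37 + -11*1 = 26
i=2: S_2 = 37 + -11*2 = 15
i=3: S_3 = 37 + -11*3 = 4
i=4: S_4 = 37 + -11*4 = -7
i=5: S_5 = 37 + -11*5 = -18
The first 6 terms are: [37, 26, 15, 4, -7, -18]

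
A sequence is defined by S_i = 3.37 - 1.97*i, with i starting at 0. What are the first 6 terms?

This is an arithmetic sequence.
i=0: S_0 = 3.37 + -1.97*0 = 3.37
i=1: S_1 = 3.37 + -1.97*1 = 1.4
i=2: S_2 = 3.37 + -1.97*2 = -0.57
i=3: S_3 = 3.37 + -1.97*3 = -2.54
i=4: S_4 = 3.37 + -1.97*4 = -4.51
i=5: S_5 = 3.37 + -1.97*5 = -6.48
The first 6 terms are: [3.37, 1.4, -0.57, -2.54, -4.51, -6.48]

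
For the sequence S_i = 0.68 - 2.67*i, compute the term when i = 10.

S_10 = 0.68 + -2.67*10 = 0.68 + -26.7 = -26.02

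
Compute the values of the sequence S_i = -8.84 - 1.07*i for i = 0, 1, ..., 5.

This is an arithmetic sequence.
i=0: S_0 = -8.84 + -1.07*0 = -8.84
i=1: S_1 = -8.84 + -1.07*1 = -9.91
i=2: S_2 = -8.84 + -1.07*2 = -10.98
i=3: S_3 = -8.84 + -1.07*3 = -12.05
i=4: S_4 = -8.84 + -1.07*4 = -13.12
i=5: S_5 = -8.84 + -1.07*5 = -14.19
The first 6 terms are: [-8.84, -9.91, -10.98, -12.05, -13.12, -14.19]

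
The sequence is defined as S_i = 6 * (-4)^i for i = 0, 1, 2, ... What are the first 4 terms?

This is a geometric sequence.
i=0: S_0 = 6 * (-4)^0 = 6
i=1: S_1 = 6 * (-4)^1 = -24
i=2: S_2 = 6 * (-4)^2 = 96
i=3: S_3 = 6 * (-4)^3 = -384
The first 4 terms are: [6, -24, 96, -384]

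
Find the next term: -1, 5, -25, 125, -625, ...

Ratios: 5 / -1 = -5.0
This is a geometric sequence with common ratio r = -5.
Next term = -625 * -5 = 3125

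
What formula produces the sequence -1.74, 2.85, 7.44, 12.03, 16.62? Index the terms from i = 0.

Check differences: 2.85 - -1.74 = 4.59
7.44 - 2.85 = 4.59
Common difference d = 4.59.
First term a = -1.74.
Formula: S_i = -1.74 + 4.59*i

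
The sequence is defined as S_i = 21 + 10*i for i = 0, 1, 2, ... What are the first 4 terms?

This is an arithmetic sequence.
i=0: S_0 = 21 + 10*0 = 21
i=1: S_1 = 21 + 10*1 = 31
i=2: S_2 = 21 + 10*2 = 41
i=3: S_3 = 21 + 10*3 = 51
The first 4 terms are: [21, 31, 41, 51]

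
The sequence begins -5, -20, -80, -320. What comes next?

Ratios: -20 / -5 = 4.0
This is a geometric sequence with common ratio r = 4.
Next term = -320 * 4 = -1280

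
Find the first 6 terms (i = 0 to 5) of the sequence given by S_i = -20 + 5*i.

This is an arithmetic sequence.
i=0: S_0 = -20 + 5*0 = -20
i=1: S_1 = -20 + 5*1 = -15
i=2: S_2 = -20 + 5*2 = -10
i=3: S_3 = -20 + 5*3 = -5
i=4: S_4 = -20 + 5*4 = 0
i=5: S_5 = -20 + 5*5 = 5
The first 6 terms are: [-20, -15, -10, -5, 0, 5]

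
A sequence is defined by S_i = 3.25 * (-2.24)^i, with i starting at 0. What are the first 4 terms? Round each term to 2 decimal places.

This is a geometric sequence.
i=0: S_0 = 3.25 * (-2.24)^0 = 3.25
i=1: S_1 = 3.25 * (-2.24)^1 = -7.28
i=2: S_2 = 3.25 * (-2.24)^2 ≈ 16.31
i=3: S_3 = 3.25 * (-2.24)^3 ≈ -36.53
The first 4 terms are: [3.25, -7.28, 16.31, -36.53]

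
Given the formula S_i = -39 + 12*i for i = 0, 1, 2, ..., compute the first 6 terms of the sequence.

This is an arithmetic sequence.
i=0: S_0 = -39 + 12*0 = -39
i=1: S_1 = -39 + 12*1 = -27
i=2: S_2 = -39 + 12*2 = -15
i=3: S_3 = -39 + 12*3 = -3
i=4: S_4 = -39 + 12*4 = 9
i=5: S_5 = -39 + 12*5 = 21
The first 6 terms are: [-39, -27, -15, -3, 9, 21]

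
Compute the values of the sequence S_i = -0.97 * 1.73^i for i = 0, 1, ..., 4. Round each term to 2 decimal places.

This is a geometric sequence.
i=0: S_0 = -0.97 * 1.73^0 = -0.97
i=1: S_1 = -0.97 * 1.73^1 ≈ -1.68
i=2: S_2 = -0.97 * 1.73^2 ≈ -2.9
i=3: S_3 = -0.97 * 1.73^3 ≈ -5.02
i=4: S_4 = -0.97 * 1.73^4 ≈ -8.69
The first 5 terms are: [-0.97, -1.68, -2.9, -5.02, -8.69]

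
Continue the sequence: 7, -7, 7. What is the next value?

Ratios: -7 / 7 = -1.0
This is a geometric sequence with common ratio r = -1.
Next term = 7 * -1 = -7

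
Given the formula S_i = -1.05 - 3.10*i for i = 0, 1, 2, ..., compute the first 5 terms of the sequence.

This is an arithmetic sequence.
i=0: S_0 = -1.05 + -3.1*0 = -1.05
i=1: S_1 = -1.05 + -3.1*1 = -4.15
i=2: S_2 = -1.05 + -3.1*2 = -7.25
i=3: S_3 = -1.05 + -3.1*3 = -10.35
i=4: S_4 = -1.05 + -3.1*4 = -13.45
The first 5 terms are: [-1.05, -4.15, -7.25, -10.35, -13.45]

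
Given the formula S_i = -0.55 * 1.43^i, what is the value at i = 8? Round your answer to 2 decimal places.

S_8 = -0.55 * 1.43^8 ≈ -0.55 * 17.4859 ≈ -9.62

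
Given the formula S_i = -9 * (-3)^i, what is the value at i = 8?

S_8 = -9 * (-3)^8 = -9 * 6561 = -59049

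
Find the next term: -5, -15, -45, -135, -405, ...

Ratios: -15 / -5 = 3.0
This is a geometric sequence with common ratio r = 3.
Next term = -405 * 3 = -1215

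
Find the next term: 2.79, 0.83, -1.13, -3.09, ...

Differences: 0.83 - 2.79 = -1.96
This is an arithmetic sequence with common difference d = -1.96.
Next term = -3.09 + -1.96 = -5.05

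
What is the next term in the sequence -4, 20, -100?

Ratios: 20 / -4 = -5.0
This is a geometric sequence with common ratio r = -5.
Next term = -100 * -5 = 500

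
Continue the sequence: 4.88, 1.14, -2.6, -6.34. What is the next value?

Differences: 1.14 - 4.88 = -3.74
This is an arithmetic sequence with common difference d = -3.74.
Next term = -6.34 + -3.74 = -10.08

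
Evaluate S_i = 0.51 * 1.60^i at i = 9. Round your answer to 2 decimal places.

S_9 = 0.51 * 1.6^9 ≈ 0.51 * 68.7195 ≈ 35.05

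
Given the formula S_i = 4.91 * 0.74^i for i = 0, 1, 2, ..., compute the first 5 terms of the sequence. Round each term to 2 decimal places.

This is a geometric sequence.
i=0: S_0 = 4.91 * 0.74^0 = 4.91
i=1: S_1 = 4.91 * 0.74^1 ≈ 3.63
i=2: S_2 = 4.91 * 0.74^2 ≈ 2.69
i=3: S_3 = 4.91 * 0.74^3 ≈ 1.99
i=4: S_4 = 4.91 * 0.74^4 ≈ 1.47
The first 5 terms are: [4.91, 3.63, 2.69, 1.99, 1.47]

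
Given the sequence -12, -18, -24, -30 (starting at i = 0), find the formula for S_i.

Check differences: -18 - -12 = -6
-24 - -18 = -6
Common difference d = -6.
First term a = -12.
Formula: S_i = -12 - 6*i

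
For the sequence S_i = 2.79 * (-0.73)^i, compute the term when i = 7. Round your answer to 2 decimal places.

S_7 = 2.79 * (-0.73)^7 ≈ 2.79 * -0.1105 ≈ -0.31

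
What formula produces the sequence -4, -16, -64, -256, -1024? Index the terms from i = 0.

Check ratios: -16 / -4 = 4.0
Common ratio r = 4.
First term a = -4.
Formula: S_i = -4 * 4^i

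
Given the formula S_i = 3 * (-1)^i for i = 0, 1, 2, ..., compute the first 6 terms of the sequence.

This is a geometric sequence.
i=0: S_0 = 3 * (-1)^0 = 3
i=1: S_1 = 3 * (-1)^1 = -3
i=2: S_2 = 3 * (-1)^2 = 3
i=3: S_3 = 3 * (-1)^3 = -3
i=4: S_4 = 3 * (-1)^4 = 3
i=5: S_5 = 3 * (-1)^5 = -3
The first 6 terms are: [3, -3, 3, -3, 3, -3]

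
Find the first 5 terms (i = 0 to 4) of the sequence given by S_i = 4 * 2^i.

This is a geometric sequence.
i=0: S_0 = 4 * 2^0 = 4
i=1: S_1 = 4 * 2^1 = 8
i=2: S_2 = 4 * 2^2 = 16
i=3: S_3 = 4 * 2^3 = 32
i=4: S_4 = 4 * 2^4 = 64
The first 5 terms are: [4, 8, 16, 32, 64]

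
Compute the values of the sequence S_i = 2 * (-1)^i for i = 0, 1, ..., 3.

This is a geometric sequence.
i=0: S_0 = 2 * (-1)^0 = 2
i=1: S_1 = 2 * (-1)^1 = -2
i=2: S_2 = 2 * (-1)^2 = 2
i=3: S_3 = 2 * (-1)^3 = -2
The first 4 terms are: [2, -2, 2, -2]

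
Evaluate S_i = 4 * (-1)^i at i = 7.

S_7 = 4 * (-1)^7 = 4 * -1 = -4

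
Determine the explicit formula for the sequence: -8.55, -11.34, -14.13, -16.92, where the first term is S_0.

Check differences: -11.34 - -8.55 = -2.79
-14.13 - -11.34 = -2.79
Common difference d = -2.79.
First term a = -8.55.
Formula: S_i = -8.55 - 2.79*i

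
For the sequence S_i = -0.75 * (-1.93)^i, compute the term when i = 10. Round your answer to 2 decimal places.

S_10 = -0.75 * (-1.93)^10 ≈ -0.75 * 717.089 ≈ -537.82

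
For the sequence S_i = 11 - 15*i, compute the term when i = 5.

S_5 = 11 + -15*5 = 11 + -75 = -64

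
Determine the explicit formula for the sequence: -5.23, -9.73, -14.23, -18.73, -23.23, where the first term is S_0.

Check differences: -9.73 - -5.23 = -4.5
-14.23 - -9.73 = -4.5
Common difference d = -4.5.
First term a = -5.23.
Formula: S_i = -5.23 - 4.50*i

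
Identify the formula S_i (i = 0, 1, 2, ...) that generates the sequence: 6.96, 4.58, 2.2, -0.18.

Check differences: 4.58 - 6.96 = -2.38
2.2 - 4.58 = -2.38
Common difference d = -2.38.
First term a = 6.96.
Formula: S_i = 6.96 - 2.38*i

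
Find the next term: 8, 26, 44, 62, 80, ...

Differences: 26 - 8 = 18
This is an arithmetic sequence with common difference d = 18.
Next term = 80 + 18 = 98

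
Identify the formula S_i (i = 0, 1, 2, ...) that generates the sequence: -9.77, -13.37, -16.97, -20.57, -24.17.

Check differences: -13.37 - -9.77 = -3.6
-16.97 - -13.37 = -3.6
Common difference d = -3.6.
First term a = -9.77.
Formula: S_i = -9.77 - 3.60*i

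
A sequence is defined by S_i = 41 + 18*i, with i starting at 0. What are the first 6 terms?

This is an arithmetic sequence.
i=0: S_0 = 41 + 18*0 = 41
i=1: S_1 = 41 + 18*1 = 59
i=2: S_2 = 41 + 18*2 = 77
i=3: S_3 = 41 + 18*3 = 95
i=4: S_4 = 41 + 18*4 = 113
i=5: S_5 = 41 + 18*5 = 131
The first 6 terms are: [41, 59, 77, 95, 113, 131]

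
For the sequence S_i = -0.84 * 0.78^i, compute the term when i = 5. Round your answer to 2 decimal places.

S_5 = -0.84 * 0.78^5 ≈ -0.84 * 0.2887 ≈ -0.24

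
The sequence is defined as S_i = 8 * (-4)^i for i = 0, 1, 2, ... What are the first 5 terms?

This is a geometric sequence.
i=0: S_0 = 8 * (-4)^0 = 8
i=1: S_1 = 8 * (-4)^1 = -32
i=2: S_2 = 8 * (-4)^2 = 128
i=3: S_3 = 8 * (-4)^3 = -512
i=4: S_4 = 8 * (-4)^4 = 2048
The first 5 terms are: [8, -32, 128, -512, 2048]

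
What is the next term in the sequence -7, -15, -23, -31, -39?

Differences: -15 - -7 = -8
This is an arithmetic sequence with common difference d = -8.
Next term = -39 + -8 = -47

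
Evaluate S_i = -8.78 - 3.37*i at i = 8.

S_8 = -8.78 + -3.37*8 = -8.78 + -26.96 = -35.74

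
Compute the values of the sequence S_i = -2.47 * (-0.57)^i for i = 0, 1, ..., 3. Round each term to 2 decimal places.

This is a geometric sequence.
i=0: S_0 = -2.47 * (-0.57)^0 = -2.47
i=1: S_1 = -2.47 * (-0.57)^1 ≈ 1.41
i=2: S_2 = -2.47 * (-0.57)^2 ≈ -0.8
i=3: S_3 = -2.47 * (-0.57)^3 ≈ 0.46
The first 4 terms are: [-2.47, 1.41, -0.8, 0.46]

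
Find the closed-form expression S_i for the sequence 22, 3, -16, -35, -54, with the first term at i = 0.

Check differences: 3 - 22 = -19
-16 - 3 = -19
Common difference d = -19.
First term a = 22.
Formula: S_i = 22 - 19*i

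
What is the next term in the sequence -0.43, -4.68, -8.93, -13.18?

Differences: -4.68 - -0.43 = -4.25
This is an arithmetic sequence with common difference d = -4.25.
Next term = -13.18 + -4.25 = -17.43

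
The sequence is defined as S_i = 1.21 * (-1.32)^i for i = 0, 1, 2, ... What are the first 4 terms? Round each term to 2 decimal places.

This is a geometric sequence.
i=0: S_0 = 1.21 * (-1.32)^0 = 1.21
i=1: S_1 = 1.21 * (-1.32)^1 ≈ -1.6
i=2: S_2 = 1.21 * (-1.32)^2 ≈ 2.11
i=3: S_3 = 1.21 * (-1.32)^3 ≈ -2.78
The first 4 terms are: [1.21, -1.6, 2.11, -2.78]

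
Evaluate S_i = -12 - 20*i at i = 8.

S_8 = -12 + -20*8 = -12 + -160 = -172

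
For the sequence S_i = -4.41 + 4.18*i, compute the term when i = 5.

S_5 = -4.41 + 4.18*5 = -4.41 + 20.9 = 16.49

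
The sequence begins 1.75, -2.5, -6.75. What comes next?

Differences: -2.5 - 1.75 = -4.25
This is an arithmetic sequence with common difference d = -4.25.
Next term = -6.75 + -4.25 = -11.0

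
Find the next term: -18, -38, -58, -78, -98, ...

Differences: -38 - -18 = -20
This is an arithmetic sequence with common difference d = -20.
Next term = -98 + -20 = -118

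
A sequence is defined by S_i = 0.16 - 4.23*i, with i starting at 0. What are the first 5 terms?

This is an arithmetic sequence.
i=0: S_0 = 0.16 + -4.23*0 = 0.16
i=1: S_1 = 0.16 + -4.23*1 = -4.07
i=2: S_2 = 0.16 + -4.23*2 = -8.3
i=3: S_3 = 0.16 + -4.23*3 = -12.53
i=4: S_4 = 0.16 + -4.23*4 = -16.76
The first 5 terms are: [0.16, -4.07, -8.3, -12.53, -16.76]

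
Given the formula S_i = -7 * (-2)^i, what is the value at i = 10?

S_10 = -7 * (-2)^10 = -7 * 1024 = -7168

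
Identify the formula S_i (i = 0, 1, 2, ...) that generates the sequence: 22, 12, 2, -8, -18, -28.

Check differences: 12 - 22 = -10
2 - 12 = -10
Common difference d = -10.
First term a = 22.
Formula: S_i = 22 - 10*i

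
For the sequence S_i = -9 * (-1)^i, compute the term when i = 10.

S_10 = -9 * (-1)^10 = -9 * 1 = -9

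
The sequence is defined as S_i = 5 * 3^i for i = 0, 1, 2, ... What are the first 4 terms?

This is a geometric sequence.
i=0: S_0 = 5 * 3^0 = 5
i=1: S_1 = 5 * 3^1 = 15
i=2: S_2 = 5 * 3^2 = 45
i=3: S_3 = 5 * 3^3 = 135
The first 4 terms are: [5, 15, 45, 135]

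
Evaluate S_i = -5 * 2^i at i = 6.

S_6 = -5 * 2^6 = -5 * 64 = -320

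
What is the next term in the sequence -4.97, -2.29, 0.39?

Differences: -2.29 - -4.97 = 2.68
This is an arithmetic sequence with common difference d = 2.68.
Next term = 0.39 + 2.68 = 3.07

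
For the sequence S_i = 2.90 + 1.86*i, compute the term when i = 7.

S_7 = 2.9 + 1.86*7 = 2.9 + 13.02 = 15.92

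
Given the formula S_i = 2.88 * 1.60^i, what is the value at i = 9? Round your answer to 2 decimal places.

S_9 = 2.88 * 1.6^9 ≈ 2.88 * 68.7195 ≈ 197.91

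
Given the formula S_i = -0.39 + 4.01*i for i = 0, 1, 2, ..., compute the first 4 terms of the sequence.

This is an arithmetic sequence.
i=0: S_0 = -0.39 + 4.01*0 = -0.39
i=1: S_1 = -0.39 + 4.01*1 = 3.62
i=2: S_2 = -0.39 + 4.01*2 = 7.63
i=3: S_3 = -0.39 + 4.01*3 = 11.64
The first 4 terms are: [-0.39, 3.62, 7.63, 11.64]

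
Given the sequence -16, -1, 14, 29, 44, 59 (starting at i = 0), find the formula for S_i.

Check differences: -1 - -16 = 15
14 - -1 = 15
Common difference d = 15.
First term a = -16.
Formula: S_i = -16 + 15*i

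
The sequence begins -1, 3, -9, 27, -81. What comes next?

Ratios: 3 / -1 = -3.0
This is a geometric sequence with common ratio r = -3.
Next term = -81 * -3 = 243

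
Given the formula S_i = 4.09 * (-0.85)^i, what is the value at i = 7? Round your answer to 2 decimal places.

S_7 = 4.09 * (-0.85)^7 ≈ 4.09 * -0.3206 ≈ -1.31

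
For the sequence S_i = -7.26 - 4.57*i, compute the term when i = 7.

S_7 = -7.26 + -4.57*7 = -7.26 + -31.99 = -39.25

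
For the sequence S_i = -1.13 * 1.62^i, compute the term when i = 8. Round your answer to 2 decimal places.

S_8 = -1.13 * 1.62^8 ≈ -1.13 * 47.4373 ≈ -53.6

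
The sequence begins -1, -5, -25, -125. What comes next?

Ratios: -5 / -1 = 5.0
This is a geometric sequence with common ratio r = 5.
Next term = -125 * 5 = -625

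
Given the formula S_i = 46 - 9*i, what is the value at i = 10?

S_10 = 46 + -9*10 = 46 + -90 = -44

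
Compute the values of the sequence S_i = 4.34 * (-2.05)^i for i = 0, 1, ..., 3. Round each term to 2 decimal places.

This is a geometric sequence.
i=0: S_0 = 4.34 * (-2.05)^0 = 4.34
i=1: S_1 = 4.34 * (-2.05)^1 ≈ -8.9
i=2: S_2 = 4.34 * (-2.05)^2 ≈ 18.24
i=3: S_3 = 4.34 * (-2.05)^3 ≈ -37.39
The first 4 terms are: [4.34, -8.9, 18.24, -37.39]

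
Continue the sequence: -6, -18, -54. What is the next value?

Ratios: -18 / -6 = 3.0
This is a geometric sequence with common ratio r = 3.
Next term = -54 * 3 = -162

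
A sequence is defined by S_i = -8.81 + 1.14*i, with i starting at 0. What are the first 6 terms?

This is an arithmetic sequence.
i=0: S_0 = -8.81 + 1.14*0 = -8.81
i=1: S_1 = -8.81 + 1.14*1 = -7.67
i=2: S_2 = -8.81 + 1.14*2 = -6.53
i=3: S_3 = -8.81 + 1.14*3 = -5.39
i=4: S_4 = -8.81 + 1.14*4 = -4.25
i=5: S_5 = -8.81 + 1.14*5 = -3.11
The first 6 terms are: [-8.81, -7.67, -6.53, -5.39, -4.25, -3.11]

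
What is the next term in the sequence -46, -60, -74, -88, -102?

Differences: -60 - -46 = -14
This is an arithmetic sequence with common difference d = -14.
Next term = -102 + -14 = -116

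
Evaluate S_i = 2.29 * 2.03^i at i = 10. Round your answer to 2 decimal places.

S_10 = 2.29 * 2.03^10 ≈ 2.29 * 1188.3938 ≈ 2721.42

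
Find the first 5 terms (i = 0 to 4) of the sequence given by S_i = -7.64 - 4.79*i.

This is an arithmetic sequence.
i=0: S_0 = -7.64 + -4.79*0 = -7.64
i=1: S_1 = -7.64 + -4.79*1 = -12.43
i=2: S_2 = -7.64 + -4.79*2 = -17.22
i=3: S_3 = -7.64 + -4.79*3 = -22.01
i=4: S_4 = -7.64 + -4.79*4 = -26.8
The first 5 terms are: [-7.64, -12.43, -17.22, -22.01, -26.8]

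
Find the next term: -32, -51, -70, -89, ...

Differences: -51 - -32 = -19
This is an arithmetic sequence with common difference d = -19.
Next term = -89 + -19 = -108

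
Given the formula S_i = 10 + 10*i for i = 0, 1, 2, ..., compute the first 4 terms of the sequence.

This is an arithmetic sequence.
i=0: S_0 = 10 + 10*0 = 10
i=1: S_1 = 10 + 10*1 = 20
i=2: S_2 = 10 + 10*2 = 30
i=3: S_3 = 10 + 10*3 = 40
The first 4 terms are: [10, 20, 30, 40]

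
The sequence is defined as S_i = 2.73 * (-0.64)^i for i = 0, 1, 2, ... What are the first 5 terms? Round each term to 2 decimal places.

This is a geometric sequence.
i=0: S_0 = 2.73 * (-0.64)^0 = 2.73
i=1: S_1 = 2.73 * (-0.64)^1 ≈ -1.75
i=2: S_2 = 2.73 * (-0.64)^2 ≈ 1.12
i=3: S_3 = 2.73 * (-0.64)^3 ≈ -0.72
i=4: S_4 = 2.73 * (-0.64)^4 ≈ 0.46
The first 5 terms are: [2.73, -1.75, 1.12, -0.72, 0.46]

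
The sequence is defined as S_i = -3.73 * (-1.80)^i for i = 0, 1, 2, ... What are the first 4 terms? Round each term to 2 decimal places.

This is a geometric sequence.
i=0: S_0 = -3.73 * (-1.8)^0 = -3.73
i=1: S_1 = -3.73 * (-1.8)^1 ≈ 6.71
i=2: S_2 = -3.73 * (-1.8)^2 ≈ -12.09
i=3: S_3 = -3.73 * (-1.8)^3 ≈ 21.75
The first 4 terms are: [-3.73, 6.71, -12.09, 21.75]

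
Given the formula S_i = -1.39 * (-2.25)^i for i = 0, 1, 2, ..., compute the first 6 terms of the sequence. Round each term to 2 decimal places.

This is a geometric sequence.
i=0: S_0 = -1.39 * (-2.25)^0 = -1.39
i=1: S_1 = -1.39 * (-2.25)^1 ≈ 3.13
i=2: S_2 = -1.39 * (-2.25)^2 ≈ -7.04
i=3: S_3 = -1.39 * (-2.25)^3 ≈ 15.83
i=4: S_4 = -1.39 * (-2.25)^4 ≈ -35.62
i=5: S_5 = -1.39 * (-2.25)^5 ≈ 80.15
The first 6 terms are: [-1.39, 3.13, -7.04, 15.83, -35.62, 80.15]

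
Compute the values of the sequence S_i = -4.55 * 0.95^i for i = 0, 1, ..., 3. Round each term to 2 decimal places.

This is a geometric sequence.
i=0: S_0 = -4.55 * 0.95^0 = -4.55
i=1: S_1 = -4.55 * 0.95^1 ≈ -4.32
i=2: S_2 = -4.55 * 0.95^2 ≈ -4.11
i=3: S_3 = -4.55 * 0.95^3 ≈ -3.9
The first 4 terms are: [-4.55, -4.32, -4.11, -3.9]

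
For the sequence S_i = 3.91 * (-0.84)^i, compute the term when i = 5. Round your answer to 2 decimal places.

S_5 = 3.91 * (-0.84)^5 ≈ 3.91 * -0.4182 ≈ -1.64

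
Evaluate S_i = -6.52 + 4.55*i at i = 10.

S_10 = -6.52 + 4.55*10 = -6.52 + 45.5 = 38.98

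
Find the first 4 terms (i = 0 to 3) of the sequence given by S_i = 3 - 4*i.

This is an arithmetic sequence.
i=0: S_0 = 3 + -4*0 = 3
i=1: S_1 = 3 + -4*1 = -1
i=2: S_2 = 3 + -4*2 = -5
i=3: S_3 = 3 + -4*3 = -9
The first 4 terms are: [3, -1, -5, -9]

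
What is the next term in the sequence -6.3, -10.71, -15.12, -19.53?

Differences: -10.71 - -6.3 = -4.41
This is an arithmetic sequence with common difference d = -4.41.
Next term = -19.53 + -4.41 = -23.94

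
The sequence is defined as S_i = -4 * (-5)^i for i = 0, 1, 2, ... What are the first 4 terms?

This is a geometric sequence.
i=0: S_0 = -4 * (-5)^0 = -4
i=1: S_1 = -4 * (-5)^1 = 20
i=2: S_2 = -4 * (-5)^2 = -100
i=3: S_3 = -4 * (-5)^3 = 500
The first 4 terms are: [-4, 20, -100, 500]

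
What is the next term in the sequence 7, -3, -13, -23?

Differences: -3 - 7 = -10
This is an arithmetic sequence with common difference d = -10.
Next term = -23 + -10 = -33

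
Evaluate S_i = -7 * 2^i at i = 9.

S_9 = -7 * 2^9 = -7 * 512 = -3584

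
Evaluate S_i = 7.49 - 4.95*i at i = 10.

S_10 = 7.49 + -4.95*10 = 7.49 + -49.5 = -42.01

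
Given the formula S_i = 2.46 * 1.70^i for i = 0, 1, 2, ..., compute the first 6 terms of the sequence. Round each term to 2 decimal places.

This is a geometric sequence.
i=0: S_0 = 2.46 * 1.7^0 = 2.46
i=1: S_1 = 2.46 * 1.7^1 ≈ 4.18
i=2: S_2 = 2.46 * 1.7^2 ≈ 7.11
i=3: S_3 = 2.46 * 1.7^3 ≈ 12.09
i=4: S_4 = 2.46 * 1.7^4 ≈ 20.55
i=5: S_5 = 2.46 * 1.7^5 ≈ 34.93
The first 6 terms are: [2.46, 4.18, 7.11, 12.09, 20.55, 34.93]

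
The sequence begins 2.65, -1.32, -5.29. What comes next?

Differences: -1.32 - 2.65 = -3.97
This is an arithmetic sequence with common difference d = -3.97.
Next term = -5.29 + -3.97 = -9.26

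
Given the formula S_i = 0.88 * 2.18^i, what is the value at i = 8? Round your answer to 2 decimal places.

S_8 = 0.88 * 2.18^8 ≈ 0.88 * 510.096 ≈ 448.88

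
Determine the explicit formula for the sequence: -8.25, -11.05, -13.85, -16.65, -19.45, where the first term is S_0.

Check differences: -11.05 - -8.25 = -2.8
-13.85 - -11.05 = -2.8
Common difference d = -2.8.
First term a = -8.25.
Formula: S_i = -8.25 - 2.80*i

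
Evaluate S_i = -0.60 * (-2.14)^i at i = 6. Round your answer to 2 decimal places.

S_6 = -0.6 * (-2.14)^6 ≈ -0.6 * 96.0467 ≈ -57.63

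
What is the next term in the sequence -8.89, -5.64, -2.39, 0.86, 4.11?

Differences: -5.64 - -8.89 = 3.25
This is an arithmetic sequence with common difference d = 3.25.
Next term = 4.11 + 3.25 = 7.36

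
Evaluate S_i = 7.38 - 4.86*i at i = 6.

S_6 = 7.38 + -4.86*6 = 7.38 + -29.16 = -21.78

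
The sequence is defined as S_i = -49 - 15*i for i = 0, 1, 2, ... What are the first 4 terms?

This is an arithmetic sequence.
i=0: S_0 = -49 + -15*0 = -49
i=1: S_1 = -49 + -15*1 = -64
i=2: S_2 = -49 + -15*2 = -79
i=3: S_3 = -49 + -15*3 = -94
The first 4 terms are: [-49, -64, -79, -94]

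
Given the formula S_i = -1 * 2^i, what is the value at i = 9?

S_9 = -1 * 2^9 = -1 * 512 = -512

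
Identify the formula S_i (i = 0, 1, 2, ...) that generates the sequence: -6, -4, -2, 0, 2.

Check differences: -4 - -6 = 2
-2 - -4 = 2
Common difference d = 2.
First term a = -6.
Formula: S_i = -6 + 2*i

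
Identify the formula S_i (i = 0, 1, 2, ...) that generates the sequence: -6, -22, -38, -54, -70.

Check differences: -22 - -6 = -16
-38 - -22 = -16
Common difference d = -16.
First term a = -6.
Formula: S_i = -6 - 16*i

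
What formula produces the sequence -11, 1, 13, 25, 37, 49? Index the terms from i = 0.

Check differences: 1 - -11 = 12
13 - 1 = 12
Common difference d = 12.
First term a = -11.
Formula: S_i = -11 + 12*i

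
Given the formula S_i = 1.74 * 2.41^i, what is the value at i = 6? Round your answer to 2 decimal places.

S_6 = 1.74 * 2.41^6 ≈ 1.74 * 195.9306 ≈ 340.92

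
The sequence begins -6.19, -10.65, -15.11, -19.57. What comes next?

Differences: -10.65 - -6.19 = -4.46
This is an arithmetic sequence with common difference d = -4.46.
Next term = -19.57 + -4.46 = -24.03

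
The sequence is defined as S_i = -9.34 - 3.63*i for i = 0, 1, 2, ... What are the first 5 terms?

This is an arithmetic sequence.
i=0: S_0 = -9.34 + -3.63*0 = -9.34
i=1: S_1 = -9.34 + -3.63*1 = -12.97
i=2: S_2 = -9.34 + -3.63*2 = -16.6
i=3: S_3 = -9.34 + -3.63*3 = -20.23
i=4: S_4 = -9.34 + -3.63*4 = -23.86
The first 5 terms are: [-9.34, -12.97, -16.6, -20.23, -23.86]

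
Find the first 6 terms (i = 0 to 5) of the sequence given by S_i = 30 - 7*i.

This is an arithmetic sequence.
i=0: S_0 = 30 + -7*0 = 30
i=1: S_1 = 30 + -7*1 = 23
i=2: S_2 = 30 + -7*2 = 16
i=3: S_3 = 30 + -7*3 = 9
i=4: S_4 = 30 + -7*4 = 2
i=5: S_5 = 30 + -7*5 = -5
The first 6 terms are: [30, 23, 16, 9, 2, -5]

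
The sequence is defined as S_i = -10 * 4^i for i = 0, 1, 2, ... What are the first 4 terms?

This is a geometric sequence.
i=0: S_0 = -10 * 4^0 = -10
i=1: S_1 = -10 * 4^1 = -40
i=2: S_2 = -10 * 4^2 = -160
i=3: S_3 = -10 * 4^3 = -640
The first 4 terms are: [-10, -40, -160, -640]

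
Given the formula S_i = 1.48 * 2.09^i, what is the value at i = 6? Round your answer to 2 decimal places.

S_6 = 1.48 * 2.09^6 ≈ 1.48 * 83.3446 ≈ 123.35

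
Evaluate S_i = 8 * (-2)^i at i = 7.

S_7 = 8 * (-2)^7 = 8 * -128 = -1024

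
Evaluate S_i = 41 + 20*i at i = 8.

S_8 = 41 + 20*8 = 41 + 160 = 201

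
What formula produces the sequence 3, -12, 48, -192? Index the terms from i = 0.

Check ratios: -12 / 3 = -4.0
Common ratio r = -4.
First term a = 3.
Formula: S_i = 3 * (-4)^i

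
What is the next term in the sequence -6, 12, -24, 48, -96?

Ratios: 12 / -6 = -2.0
This is a geometric sequence with common ratio r = -2.
Next term = -96 * -2 = 192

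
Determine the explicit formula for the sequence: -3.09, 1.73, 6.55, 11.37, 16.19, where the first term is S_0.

Check differences: 1.73 - -3.09 = 4.82
6.55 - 1.73 = 4.82
Common difference d = 4.82.
First term a = -3.09.
Formula: S_i = -3.09 + 4.82*i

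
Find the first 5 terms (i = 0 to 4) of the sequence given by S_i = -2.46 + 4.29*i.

This is an arithmetic sequence.
i=0: S_0 = -2.46 + 4.29*0 = -2.46
i=1: S_1 = -2.46 + 4.29*1 = 1.83
i=2: S_2 = -2.46 + 4.29*2 = 6.12
i=3: S_3 = -2.46 + 4.29*3 = 10.41
i=4: S_4 = -2.46 + 4.29*4 = 14.7
The first 5 terms are: [-2.46, 1.83, 6.12, 10.41, 14.7]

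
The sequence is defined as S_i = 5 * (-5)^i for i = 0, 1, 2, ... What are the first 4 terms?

This is a geometric sequence.
i=0: S_0 = 5 * (-5)^0 = 5
i=1: S_1 = 5 * (-5)^1 = -25
i=2: S_2 = 5 * (-5)^2 = 125
i=3: S_3 = 5 * (-5)^3 = -625
The first 4 terms are: [5, -25, 125, -625]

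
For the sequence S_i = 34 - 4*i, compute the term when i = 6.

S_6 = 34 + -4*6 = 34 + -24 = 10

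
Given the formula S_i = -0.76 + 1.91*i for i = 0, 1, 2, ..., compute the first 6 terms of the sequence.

This is an arithmetic sequence.
i=0: S_0 = -0.76 + 1.91*0 = -0.76
i=1: S_1 = -0.76 + 1.91*1 = 1.15
i=2: S_2 = -0.76 + 1.91*2 = 3.06
i=3: S_3 = -0.76 + 1.91*3 = 4.97
i=4: S_4 = -0.76 + 1.91*4 = 6.88
i=5: S_5 = -0.76 + 1.91*5 = 8.79
The first 6 terms are: [-0.76, 1.15, 3.06, 4.97, 6.88, 8.79]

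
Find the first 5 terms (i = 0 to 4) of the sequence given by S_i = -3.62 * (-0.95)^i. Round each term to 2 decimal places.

This is a geometric sequence.
i=0: S_0 = -3.62 * (-0.95)^0 = -3.62
i=1: S_1 = -3.62 * (-0.95)^1 ≈ 3.44
i=2: S_2 = -3.62 * (-0.95)^2 ≈ -3.27
i=3: S_3 = -3.62 * (-0.95)^3 ≈ 3.1
i=4: S_4 = -3.62 * (-0.95)^4 ≈ -2.95
The first 5 terms are: [-3.62, 3.44, -3.27, 3.1, -2.95]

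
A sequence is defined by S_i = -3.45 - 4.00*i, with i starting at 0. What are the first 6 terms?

This is an arithmetic sequence.
i=0: S_0 = -3.45 + -4.0*0 = -3.45
i=1: S_1 = -3.45 + -4.0*1 = -7.45
i=2: S_2 = -3.45 + -4.0*2 = -11.45
i=3: S_3 = -3.45 + -4.0*3 = -15.45
i=4: S_4 = -3.45 + -4.0*4 = -19.45
i=5: S_5 = -3.45 + -4.0*5 = -23.45
The first 6 terms are: [-3.45, -7.45, -11.45, -15.45, -19.45, -23.45]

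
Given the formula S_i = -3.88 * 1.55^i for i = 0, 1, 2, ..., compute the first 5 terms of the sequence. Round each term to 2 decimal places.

This is a geometric sequence.
i=0: S_0 = -3.88 * 1.55^0 = -3.88
i=1: S_1 = -3.88 * 1.55^1 ≈ -6.01
i=2: S_2 = -3.88 * 1.55^2 ≈ -9.32
i=3: S_3 = -3.88 * 1.55^3 ≈ -14.45
i=4: S_4 = -3.88 * 1.55^4 ≈ -22.4
The first 5 terms are: [-3.88, -6.01, -9.32, -14.45, -22.4]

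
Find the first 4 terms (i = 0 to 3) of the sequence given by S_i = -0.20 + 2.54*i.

This is an arithmetic sequence.
i=0: S_0 = -0.2 + 2.54*0 = -0.2
i=1: S_1 = -0.2 + 2.54*1 = 2.34
i=2: S_2 = -0.2 + 2.54*2 = 4.88
i=3: S_3 = -0.2 + 2.54*3 = 7.42
The first 4 terms are: [-0.2, 2.34, 4.88, 7.42]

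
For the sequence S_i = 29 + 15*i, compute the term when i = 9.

S_9 = 29 + 15*9 = 29 + 135 = 164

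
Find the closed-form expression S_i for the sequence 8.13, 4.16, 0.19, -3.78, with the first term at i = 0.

Check differences: 4.16 - 8.13 = -3.97
0.19 - 4.16 = -3.97
Common difference d = -3.97.
First term a = 8.13.
Formula: S_i = 8.13 - 3.97*i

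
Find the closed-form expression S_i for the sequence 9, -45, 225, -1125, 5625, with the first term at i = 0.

Check ratios: -45 / 9 = -5.0
Common ratio r = -5.
First term a = 9.
Formula: S_i = 9 * (-5)^i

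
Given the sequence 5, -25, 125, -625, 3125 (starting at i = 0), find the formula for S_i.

Check ratios: -25 / 5 = -5.0
Common ratio r = -5.
First term a = 5.
Formula: S_i = 5 * (-5)^i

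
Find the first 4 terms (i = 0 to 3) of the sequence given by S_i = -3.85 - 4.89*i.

This is an arithmetic sequence.
i=0: S_0 = -3.85 + -4.89*0 = -3.85
i=1: S_1 = -3.85 + -4.89*1 = -8.74
i=2: S_2 = -3.85 + -4.89*2 = -13.63
i=3: S_3 = -3.85 + -4.89*3 = -18.52
The first 4 terms are: [-3.85, -8.74, -13.63, -18.52]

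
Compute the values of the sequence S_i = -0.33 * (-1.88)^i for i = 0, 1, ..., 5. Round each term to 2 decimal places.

This is a geometric sequence.
i=0: S_0 = -0.33 * (-1.88)^0 = -0.33
i=1: S_1 = -0.33 * (-1.88)^1 ≈ 0.62
i=2: S_2 = -0.33 * (-1.88)^2 ≈ -1.17
i=3: S_3 = -0.33 * (-1.88)^3 ≈ 2.19
i=4: S_4 = -0.33 * (-1.88)^4 ≈ -4.12
i=5: S_5 = -0.33 * (-1.88)^5 ≈ 7.75
The first 6 terms are: [-0.33, 0.62, -1.17, 2.19, -4.12, 7.75]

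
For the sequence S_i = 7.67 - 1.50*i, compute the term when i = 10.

S_10 = 7.67 + -1.5*10 = 7.67 + -15.0 = -7.33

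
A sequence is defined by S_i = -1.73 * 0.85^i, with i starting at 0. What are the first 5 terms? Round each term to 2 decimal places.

This is a geometric sequence.
i=0: S_0 = -1.73 * 0.85^0 = -1.73
i=1: S_1 = -1.73 * 0.85^1 ≈ -1.47
i=2: S_2 = -1.73 * 0.85^2 ≈ -1.25
i=3: S_3 = -1.73 * 0.85^3 ≈ -1.06
i=4: S_4 = -1.73 * 0.85^4 ≈ -0.9
The first 5 terms are: [-1.73, -1.47, -1.25, -1.06, -0.9]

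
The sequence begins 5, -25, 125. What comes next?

Ratios: -25 / 5 = -5.0
This is a geometric sequence with common ratio r = -5.
Next term = 125 * -5 = -625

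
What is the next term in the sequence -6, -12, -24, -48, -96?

Ratios: -12 / -6 = 2.0
This is a geometric sequence with common ratio r = 2.
Next term = -96 * 2 = -192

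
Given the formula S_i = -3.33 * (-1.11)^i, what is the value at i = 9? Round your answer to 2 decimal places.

S_9 = -3.33 * (-1.11)^9 ≈ -3.33 * -2.558 ≈ 8.52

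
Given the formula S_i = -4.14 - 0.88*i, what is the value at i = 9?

S_9 = -4.14 + -0.88*9 = -4.14 + -7.92 = -12.06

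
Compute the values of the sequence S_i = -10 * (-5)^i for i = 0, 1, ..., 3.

This is a geometric sequence.
i=0: S_0 = -10 * (-5)^0 = -10
i=1: S_1 = -10 * (-5)^1 = 50
i=2: S_2 = -10 * (-5)^2 = -250
i=3: S_3 = -10 * (-5)^3 = 1250
The first 4 terms are: [-10, 50, -250, 1250]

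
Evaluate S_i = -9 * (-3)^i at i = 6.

S_6 = -9 * (-3)^6 = -9 * 729 = -6561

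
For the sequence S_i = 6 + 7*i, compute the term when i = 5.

S_5 = 6 + 7*5 = 6 + 35 = 41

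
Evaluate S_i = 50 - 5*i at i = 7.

S_7 = 50 + -5*7 = 50 + -35 = 15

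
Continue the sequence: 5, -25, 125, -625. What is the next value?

Ratios: -25 / 5 = -5.0
This is a geometric sequence with common ratio r = -5.
Next term = -625 * -5 = 3125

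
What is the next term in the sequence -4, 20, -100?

Ratios: 20 / -4 = -5.0
This is a geometric sequence with common ratio r = -5.
Next term = -100 * -5 = 500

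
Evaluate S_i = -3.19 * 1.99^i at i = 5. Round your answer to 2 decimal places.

S_5 = -3.19 * 1.99^5 ≈ -3.19 * 31.208 ≈ -99.55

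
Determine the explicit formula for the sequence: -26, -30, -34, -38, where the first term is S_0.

Check differences: -30 - -26 = -4
-34 - -30 = -4
Common difference d = -4.
First term a = -26.
Formula: S_i = -26 - 4*i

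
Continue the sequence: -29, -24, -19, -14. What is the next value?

Differences: -24 - -29 = 5
This is an arithmetic sequence with common difference d = 5.
Next term = -14 + 5 = -9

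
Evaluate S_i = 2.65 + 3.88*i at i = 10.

S_10 = 2.65 + 3.88*10 = 2.65 + 38.8 = 41.45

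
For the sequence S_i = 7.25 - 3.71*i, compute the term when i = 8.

S_8 = 7.25 + -3.71*8 = 7.25 + -29.68 = -22.43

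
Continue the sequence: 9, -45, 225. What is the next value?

Ratios: -45 / 9 = -5.0
This is a geometric sequence with common ratio r = -5.
Next term = 225 * -5 = -1125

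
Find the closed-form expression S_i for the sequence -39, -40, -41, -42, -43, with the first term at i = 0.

Check differences: -40 - -39 = -1
-41 - -40 = -1
Common difference d = -1.
First term a = -39.
Formula: S_i = -39 - 1*i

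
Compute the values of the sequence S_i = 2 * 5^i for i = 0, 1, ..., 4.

This is a geometric sequence.
i=0: S_0 = 2 * 5^0 = 2
i=1: S_1 = 2 * 5^1 = 10
i=2: S_2 = 2 * 5^2 = 50
i=3: S_3 = 2 * 5^3 = 250
i=4: S_4 = 2 * 5^4 = 1250
The first 5 terms are: [2, 10, 50, 250, 1250]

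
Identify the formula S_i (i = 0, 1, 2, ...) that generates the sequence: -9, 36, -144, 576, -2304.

Check ratios: 36 / -9 = -4.0
Common ratio r = -4.
First term a = -9.
Formula: S_i = -9 * (-4)^i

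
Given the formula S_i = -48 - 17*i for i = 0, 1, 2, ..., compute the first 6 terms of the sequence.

This is an arithmetic sequence.
i=0: S_0 = -48 + -17*0 = -48
i=1: S_1 = -48 + -17*1 = -65
i=2: S_2 = -48 + -17*2 = -82
i=3: S_3 = -48 + -17*3 = -99
i=4: S_4 = -48 + -17*4 = -116
i=5: S_5 = -48 + -17*5 = -133
The first 6 terms are: [-48, -65, -82, -99, -116, -133]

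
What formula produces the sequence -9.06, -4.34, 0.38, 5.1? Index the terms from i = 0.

Check differences: -4.34 - -9.06 = 4.72
0.38 - -4.34 = 4.72
Common difference d = 4.72.
First term a = -9.06.
Formula: S_i = -9.06 + 4.72*i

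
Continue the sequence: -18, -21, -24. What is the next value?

Differences: -21 - -18 = -3
This is an arithmetic sequence with common difference d = -3.
Next term = -24 + -3 = -27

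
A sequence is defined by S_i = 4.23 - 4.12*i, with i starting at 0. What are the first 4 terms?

This is an arithmetic sequence.
i=0: S_0 = 4.23 + -4.12*0 = 4.23
i=1: S_1 = 4.23 + -4.12*1 = 0.11
i=2: S_2 = 4.23 + -4.12*2 = -4.01
i=3: S_3 = 4.23 + -4.12*3 = -8.13
The first 4 terms are: [4.23, 0.11, -4.01, -8.13]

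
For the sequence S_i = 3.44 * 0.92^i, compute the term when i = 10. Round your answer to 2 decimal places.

S_10 = 3.44 * 0.92^10 ≈ 3.44 * 0.4344 ≈ 1.49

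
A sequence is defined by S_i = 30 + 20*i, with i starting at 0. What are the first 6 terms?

This is an arithmetic sequence.
i=0: S_0 = 30 + 20*0 = 30
i=1: S_1 = 30 + 20*1 = 50
i=2: S_2 = 30 + 20*2 = 70
i=3: S_3 = 30 + 20*3 = 90
i=4: S_4 = 30 + 20*4 = 110
i=5: S_5 = 30 + 20*5 = 130
The first 6 terms are: [30, 50, 70, 90, 110, 130]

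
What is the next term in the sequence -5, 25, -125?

Ratios: 25 / -5 = -5.0
This is a geometric sequence with common ratio r = -5.
Next term = -125 * -5 = 625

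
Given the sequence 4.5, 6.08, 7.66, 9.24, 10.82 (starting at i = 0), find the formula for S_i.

Check differences: 6.08 - 4.5 = 1.58
7.66 - 6.08 = 1.58
Common difference d = 1.58.
First term a = 4.5.
Formula: S_i = 4.50 + 1.58*i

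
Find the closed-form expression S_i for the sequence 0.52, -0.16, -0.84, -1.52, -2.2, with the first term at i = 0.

Check differences: -0.16 - 0.52 = -0.68
-0.84 - -0.16 = -0.68
Common difference d = -0.68.
First term a = 0.52.
Formula: S_i = 0.52 - 0.68*i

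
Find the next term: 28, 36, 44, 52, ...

Differences: 36 - 28 = 8
This is an arithmetic sequence with common difference d = 8.
Next term = 52 + 8 = 60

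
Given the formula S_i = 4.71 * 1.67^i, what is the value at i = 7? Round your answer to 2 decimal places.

S_7 = 4.71 * 1.67^7 ≈ 4.71 * 36.2256 ≈ 170.62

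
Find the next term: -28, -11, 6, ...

Differences: -11 - -28 = 17
This is an arithmetic sequence with common difference d = 17.
Next term = 6 + 17 = 23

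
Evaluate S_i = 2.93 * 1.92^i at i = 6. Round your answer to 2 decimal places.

S_6 = 2.93 * 1.92^6 ≈ 2.93 * 50.0965 ≈ 146.78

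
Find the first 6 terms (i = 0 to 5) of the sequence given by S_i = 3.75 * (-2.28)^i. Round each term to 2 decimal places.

This is a geometric sequence.
i=0: S_0 = 3.75 * (-2.28)^0 = 3.75
i=1: S_1 = 3.75 * (-2.28)^1 = -8.55
i=2: S_2 = 3.75 * (-2.28)^2 ≈ 19.49
i=3: S_3 = 3.75 * (-2.28)^3 ≈ -44.45
i=4: S_4 = 3.75 * (-2.28)^4 ≈ 101.34
i=5: S_5 = 3.75 * (-2.28)^5 ≈ -231.05
The first 6 terms are: [3.75, -8.55, 19.49, -44.45, 101.34, -231.05]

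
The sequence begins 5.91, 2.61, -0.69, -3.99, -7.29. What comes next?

Differences: 2.61 - 5.91 = -3.3
This is an arithmetic sequence with common difference d = -3.3.
Next term = -7.29 + -3.3 = -10.59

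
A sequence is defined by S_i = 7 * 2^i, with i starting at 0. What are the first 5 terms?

This is a geometric sequence.
i=0: S_0 = 7 * 2^0 = 7
i=1: S_1 = 7 * 2^1 = 14
i=2: S_2 = 7 * 2^2 = 28
i=3: S_3 = 7 * 2^3 = 56
i=4: S_4 = 7 * 2^4 = 112
The first 5 terms are: [7, 14, 28, 56, 112]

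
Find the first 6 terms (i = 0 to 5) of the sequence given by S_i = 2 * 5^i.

This is a geometric sequence.
i=0: S_0 = 2 * 5^0 = 2
i=1: S_1 = 2 * 5^1 = 10
i=2: S_2 = 2 * 5^2 = 50
i=3: S_3 = 2 * 5^3 = 250
i=4: S_4 = 2 * 5^4 = 1250
i=5: S_5 = 2 * 5^5 = 6250
The first 6 terms are: [2, 10, 50, 250, 1250, 6250]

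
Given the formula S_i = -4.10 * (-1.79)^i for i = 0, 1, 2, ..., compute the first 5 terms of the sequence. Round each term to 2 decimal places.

This is a geometric sequence.
i=0: S_0 = -4.1 * (-1.79)^0 = -4.1
i=1: S_1 = -4.1 * (-1.79)^1 ≈ 7.34
i=2: S_2 = -4.1 * (-1.79)^2 ≈ -13.14
i=3: S_3 = -4.1 * (-1.79)^3 ≈ 23.51
i=4: S_4 = -4.1 * (-1.79)^4 ≈ -42.09
The first 5 terms are: [-4.1, 7.34, -13.14, 23.51, -42.09]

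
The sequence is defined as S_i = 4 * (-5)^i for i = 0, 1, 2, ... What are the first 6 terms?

This is a geometric sequence.
i=0: S_0 = 4 * (-5)^0 = 4
i=1: S_1 = 4 * (-5)^1 = -20
i=2: S_2 = 4 * (-5)^2 = 100
i=3: S_3 = 4 * (-5)^3 = -500
i=4: S_4 = 4 * (-5)^4 = 2500
i=5: S_5 = 4 * (-5)^5 = -12500
The first 6 terms are: [4, -20, 100, -500, 2500, -12500]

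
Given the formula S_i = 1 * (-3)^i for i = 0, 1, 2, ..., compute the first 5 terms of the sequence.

This is a geometric sequence.
i=0: S_0 = 1 * (-3)^0 = 1
i=1: S_1 = 1 * (-3)^1 = -3
i=2: S_2 = 1 * (-3)^2 = 9
i=3: S_3 = 1 * (-3)^3 = -27
i=4: S_4 = 1 * (-3)^4 = 81
The first 5 terms are: [1, -3, 9, -27, 81]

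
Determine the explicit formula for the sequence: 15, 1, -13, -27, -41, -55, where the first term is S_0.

Check differences: 1 - 15 = -14
-13 - 1 = -14
Common difference d = -14.
First term a = 15.
Formula: S_i = 15 - 14*i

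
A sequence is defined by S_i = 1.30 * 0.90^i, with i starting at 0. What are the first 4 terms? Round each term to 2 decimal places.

This is a geometric sequence.
i=0: S_0 = 1.3 * 0.9^0 = 1.3
i=1: S_1 = 1.3 * 0.9^1 = 1.17
i=2: S_2 = 1.3 * 0.9^2 ≈ 1.05
i=3: S_3 = 1.3 * 0.9^3 ≈ 0.95
The first 4 terms are: [1.3, 1.17, 1.05, 0.95]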